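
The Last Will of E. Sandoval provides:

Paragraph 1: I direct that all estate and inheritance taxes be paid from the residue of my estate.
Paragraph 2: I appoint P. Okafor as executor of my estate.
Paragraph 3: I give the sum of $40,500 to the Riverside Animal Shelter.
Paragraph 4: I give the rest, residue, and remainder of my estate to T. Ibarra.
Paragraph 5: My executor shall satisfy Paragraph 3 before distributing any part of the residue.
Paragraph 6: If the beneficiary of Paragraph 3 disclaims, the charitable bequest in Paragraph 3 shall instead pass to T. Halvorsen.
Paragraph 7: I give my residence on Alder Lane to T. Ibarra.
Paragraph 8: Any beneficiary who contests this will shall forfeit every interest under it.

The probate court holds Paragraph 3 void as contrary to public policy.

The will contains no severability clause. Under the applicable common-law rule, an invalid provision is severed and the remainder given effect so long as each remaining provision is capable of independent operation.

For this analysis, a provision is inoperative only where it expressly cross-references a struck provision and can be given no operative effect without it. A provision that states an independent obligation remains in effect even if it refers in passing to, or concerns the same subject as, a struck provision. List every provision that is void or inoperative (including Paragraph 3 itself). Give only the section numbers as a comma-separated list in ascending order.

Paragraph 3 is struck. Paragraph 5 has no operative effect of its own apart from Paragraph 3 and is therefore inoperative. Paragraph 6 operates only by reference to Paragraph 3, so it falls with Paragraph 3. Under the stated default rule, only provisions that cannot operate independently fall away; the rest are enforced. The provisions still in force are Paragraph 1, Paragraph 2, Paragraph 4, Paragraph 7, and Paragraph 8.

3, 5, 6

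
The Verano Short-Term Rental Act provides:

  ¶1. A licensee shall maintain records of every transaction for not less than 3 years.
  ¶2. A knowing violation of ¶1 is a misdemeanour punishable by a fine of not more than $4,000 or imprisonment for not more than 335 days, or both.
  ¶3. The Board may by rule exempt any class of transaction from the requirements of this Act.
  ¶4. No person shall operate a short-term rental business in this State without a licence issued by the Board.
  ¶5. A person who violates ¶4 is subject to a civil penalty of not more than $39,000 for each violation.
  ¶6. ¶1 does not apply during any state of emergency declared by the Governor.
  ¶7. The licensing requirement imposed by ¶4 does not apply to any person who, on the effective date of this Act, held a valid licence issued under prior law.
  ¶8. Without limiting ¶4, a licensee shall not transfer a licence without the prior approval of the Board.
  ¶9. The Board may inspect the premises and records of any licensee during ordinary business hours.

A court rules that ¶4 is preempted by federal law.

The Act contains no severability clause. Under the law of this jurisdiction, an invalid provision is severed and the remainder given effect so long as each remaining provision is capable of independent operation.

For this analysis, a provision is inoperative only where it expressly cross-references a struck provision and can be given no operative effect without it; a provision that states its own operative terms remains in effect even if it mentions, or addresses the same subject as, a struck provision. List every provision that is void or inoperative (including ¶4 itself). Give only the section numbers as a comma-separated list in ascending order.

4, 5, 7

¶4 is struck. ¶5 has no operative effect of its own apart from ¶4 and is therefore inoperative. ¶7 has no operative effect of its own apart from ¶4 and is therefore inoperative. Although ¶8 refers to ¶4, its operative terms do not depend on ¶4, so it remains in effect. With no severability clause, the stated default rule severs what cannot stand and enforces each remaining provision that can operate on its own. That leaves ¶1, ¶2, ¶3, ¶6, ¶8, and ¶9 in effect.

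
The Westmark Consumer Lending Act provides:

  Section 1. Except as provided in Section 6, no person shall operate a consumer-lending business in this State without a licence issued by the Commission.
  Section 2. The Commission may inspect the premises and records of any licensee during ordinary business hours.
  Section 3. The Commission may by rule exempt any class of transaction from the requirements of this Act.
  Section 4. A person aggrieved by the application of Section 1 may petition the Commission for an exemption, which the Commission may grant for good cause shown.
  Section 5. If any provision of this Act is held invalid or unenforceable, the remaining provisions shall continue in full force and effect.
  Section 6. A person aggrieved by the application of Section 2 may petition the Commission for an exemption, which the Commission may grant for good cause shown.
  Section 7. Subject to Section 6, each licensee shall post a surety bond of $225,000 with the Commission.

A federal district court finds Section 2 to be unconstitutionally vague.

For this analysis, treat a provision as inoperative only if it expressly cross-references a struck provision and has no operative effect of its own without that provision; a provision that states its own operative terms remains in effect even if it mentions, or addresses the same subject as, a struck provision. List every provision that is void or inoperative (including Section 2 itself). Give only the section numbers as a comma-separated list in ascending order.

Section 2 is struck. Section 6 merely fixes the exemption procedure for Section 2; with Section 2 gone it has nothing to operate on and falls away. Although Section 7 refers to Section 6, its operative terms do not depend on Section 6, so it remains in effect. Although Section 1 refers to Section 6, its operative terms do not depend on Section 6, so it remains in effect. Under the severability clause in Section 5, the remaining provisions continue in force. The provisions still in force are Section 1, Section 3, Section 4, Section 5, and Section 7.

2, 6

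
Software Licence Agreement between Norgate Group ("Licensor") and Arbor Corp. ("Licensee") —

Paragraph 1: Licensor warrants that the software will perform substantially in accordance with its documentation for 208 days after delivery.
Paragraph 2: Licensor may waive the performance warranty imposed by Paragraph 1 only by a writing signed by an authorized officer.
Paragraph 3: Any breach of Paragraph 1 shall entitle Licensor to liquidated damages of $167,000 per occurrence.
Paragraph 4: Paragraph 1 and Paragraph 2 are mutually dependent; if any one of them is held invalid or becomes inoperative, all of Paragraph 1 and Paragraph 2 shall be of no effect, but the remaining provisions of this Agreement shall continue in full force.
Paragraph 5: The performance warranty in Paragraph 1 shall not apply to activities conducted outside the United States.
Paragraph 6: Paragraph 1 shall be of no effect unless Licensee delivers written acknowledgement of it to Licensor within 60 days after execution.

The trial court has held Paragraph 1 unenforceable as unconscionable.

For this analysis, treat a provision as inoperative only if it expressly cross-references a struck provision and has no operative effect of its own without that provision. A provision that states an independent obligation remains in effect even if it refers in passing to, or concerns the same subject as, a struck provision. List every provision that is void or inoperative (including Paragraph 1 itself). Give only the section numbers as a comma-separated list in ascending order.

Paragraph 1 is struck. The only function of Paragraph 2 is the waiver condition for Paragraph 1, so it cannot stand once Paragraph 1 is removed. Paragraph 3 does nothing except set the liquidated-damages amount by reference to Paragraph 1; with Paragraph 1 gone it has no independent effect and is inoperative. Paragraph 5 has no operative effect of its own apart from Paragraph 1 and is therefore inoperative. Paragraph 6 operates only by reference to Paragraph 1, so it falls with Paragraph 1. Paragraph 4 declares Paragraph 1 and Paragraph 2 mutually dependent; since one of them has fallen, all of them are of no effect. The remainder continues in force under Paragraph 4. Only Paragraph 4 remains in effect.

1, 2, 3, 5, 6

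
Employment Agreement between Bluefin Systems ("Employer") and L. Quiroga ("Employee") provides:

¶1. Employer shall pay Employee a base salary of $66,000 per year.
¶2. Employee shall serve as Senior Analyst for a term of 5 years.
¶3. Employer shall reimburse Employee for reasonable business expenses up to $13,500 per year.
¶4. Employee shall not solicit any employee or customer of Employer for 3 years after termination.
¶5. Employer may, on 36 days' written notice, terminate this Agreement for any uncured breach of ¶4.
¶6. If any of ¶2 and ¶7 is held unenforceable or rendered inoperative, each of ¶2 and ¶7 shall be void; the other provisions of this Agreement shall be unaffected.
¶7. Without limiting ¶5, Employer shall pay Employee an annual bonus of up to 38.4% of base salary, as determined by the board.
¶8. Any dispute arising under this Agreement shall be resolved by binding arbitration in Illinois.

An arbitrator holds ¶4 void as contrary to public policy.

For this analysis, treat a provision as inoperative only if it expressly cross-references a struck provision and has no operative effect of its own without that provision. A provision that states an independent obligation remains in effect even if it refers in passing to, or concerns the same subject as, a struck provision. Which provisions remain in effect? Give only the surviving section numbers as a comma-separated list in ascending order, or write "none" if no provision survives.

1, 2, 3, 6, 7, 8

¶4 is struck. ¶5 merely fixes the termination right for breach of ¶4; with ¶4 gone it has nothing to operate on and falls away. Although ¶7 refers to ¶5, its operative terms do not depend on ¶5, so it remains in effect. ¶6 ties ¶2 and ¶7 together, but none of those is affected here; the remaining provisions continue in force under ¶6. That leaves ¶1, ¶2, ¶3, ¶6, ¶7, and ¶8 in effect.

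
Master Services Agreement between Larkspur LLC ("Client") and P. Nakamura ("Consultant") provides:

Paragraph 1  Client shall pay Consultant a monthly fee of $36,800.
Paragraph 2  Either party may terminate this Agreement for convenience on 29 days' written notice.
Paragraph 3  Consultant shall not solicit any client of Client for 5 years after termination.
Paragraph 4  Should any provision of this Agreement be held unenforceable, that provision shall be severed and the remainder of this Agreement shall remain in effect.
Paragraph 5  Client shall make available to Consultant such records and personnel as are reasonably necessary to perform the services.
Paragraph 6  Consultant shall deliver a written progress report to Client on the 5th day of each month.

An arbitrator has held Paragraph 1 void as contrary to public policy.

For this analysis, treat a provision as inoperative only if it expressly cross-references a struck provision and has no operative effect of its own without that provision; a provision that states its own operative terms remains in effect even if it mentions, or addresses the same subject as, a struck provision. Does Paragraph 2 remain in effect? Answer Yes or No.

Paragraph 1 is struck. Nothing else in the Agreement is defined by reference to Paragraph 1. Paragraph 4 is a severability clause and preserves every provision that can still be given independent effect. That leaves Paragraph 2, Paragraph 3, Paragraph 4, Paragraph 5, and Paragraph 6 in effect. Paragraph 2 is among the surviving provisions, so the answer is yes.

Yes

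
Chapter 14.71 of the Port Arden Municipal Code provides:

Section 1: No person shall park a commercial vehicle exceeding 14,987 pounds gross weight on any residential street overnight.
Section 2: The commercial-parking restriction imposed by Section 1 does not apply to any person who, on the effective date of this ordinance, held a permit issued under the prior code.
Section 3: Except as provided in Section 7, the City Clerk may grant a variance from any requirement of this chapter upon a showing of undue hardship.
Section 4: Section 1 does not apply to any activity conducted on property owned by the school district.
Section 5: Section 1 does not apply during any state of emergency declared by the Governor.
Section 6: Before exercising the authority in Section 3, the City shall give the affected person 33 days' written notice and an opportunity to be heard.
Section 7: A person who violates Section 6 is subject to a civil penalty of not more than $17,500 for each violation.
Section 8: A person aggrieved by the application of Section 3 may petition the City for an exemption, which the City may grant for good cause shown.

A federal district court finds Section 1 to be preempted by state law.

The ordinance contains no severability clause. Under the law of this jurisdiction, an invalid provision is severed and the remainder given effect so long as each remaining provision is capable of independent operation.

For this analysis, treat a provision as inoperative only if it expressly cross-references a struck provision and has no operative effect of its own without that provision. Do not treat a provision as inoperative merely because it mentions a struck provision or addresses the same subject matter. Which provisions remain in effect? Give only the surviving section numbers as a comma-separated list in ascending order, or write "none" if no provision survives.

Section 1 is struck. Section 2 operates only by reference to Section 1, so it falls with Section 1. The only function of Section 4 is the public-property exemption from Section 1, so it cannot stand once Section 1 is removed. The only function of Section 5 is the emergency suspension of Section 1, so it cannot stand once Section 1 is removed. With no severability clause, the stated default rule severs what cannot stand and enforces each remaining provision that can operate on its own. That leaves Section 3, Section 6, Section 7, and Section 8 in effect.

3, 6, 7, 8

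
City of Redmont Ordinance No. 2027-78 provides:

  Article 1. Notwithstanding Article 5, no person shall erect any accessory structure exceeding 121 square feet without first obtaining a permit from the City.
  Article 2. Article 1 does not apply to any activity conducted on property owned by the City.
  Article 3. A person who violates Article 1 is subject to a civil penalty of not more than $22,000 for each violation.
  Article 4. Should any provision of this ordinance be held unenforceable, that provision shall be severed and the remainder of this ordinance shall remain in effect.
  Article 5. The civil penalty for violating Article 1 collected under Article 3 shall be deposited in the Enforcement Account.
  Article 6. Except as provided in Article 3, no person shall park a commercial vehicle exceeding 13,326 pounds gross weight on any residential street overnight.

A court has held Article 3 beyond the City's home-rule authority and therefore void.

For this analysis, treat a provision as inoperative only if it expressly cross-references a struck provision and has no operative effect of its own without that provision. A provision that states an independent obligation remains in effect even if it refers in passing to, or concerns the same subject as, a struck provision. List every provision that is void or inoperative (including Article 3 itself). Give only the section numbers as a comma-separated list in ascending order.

3, 5

Article 3 is struck. Article 5 has no operative effect of its own apart from Article 3 and is therefore inoperative. Although Article 1 refers to Article 5, its operative terms do not depend on Article 5, so it remains in effect. Although Article 6 refers to Article 3, its operative terms do not depend on Article 3, so it remains in effect. Article 4 is a severability clause and preserves every provision that can still be given independent effect. Article 1, Article 2, Article 4, and Article 6 remain in effect.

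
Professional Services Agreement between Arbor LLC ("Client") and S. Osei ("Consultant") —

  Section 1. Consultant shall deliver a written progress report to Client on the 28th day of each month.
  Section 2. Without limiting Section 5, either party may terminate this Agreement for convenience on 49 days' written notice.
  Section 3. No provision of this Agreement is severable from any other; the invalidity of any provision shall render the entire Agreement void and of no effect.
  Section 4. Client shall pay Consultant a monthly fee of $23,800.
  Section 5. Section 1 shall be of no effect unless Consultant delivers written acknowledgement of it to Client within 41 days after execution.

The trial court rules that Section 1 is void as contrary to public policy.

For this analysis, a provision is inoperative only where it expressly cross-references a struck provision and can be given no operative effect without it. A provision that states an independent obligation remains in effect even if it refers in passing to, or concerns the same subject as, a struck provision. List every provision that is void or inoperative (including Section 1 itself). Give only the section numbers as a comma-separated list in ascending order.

1, 2, 3, 4, 5

Section 1 is struck. The only function of Section 5 is the acknowledgement condition for Section 1, so it cannot stand once Section 1 is removed. Section 3 provides that the Agreement is not severable, so the invalidity of any one provision voids the entire Agreement. No provision of the Agreement survives.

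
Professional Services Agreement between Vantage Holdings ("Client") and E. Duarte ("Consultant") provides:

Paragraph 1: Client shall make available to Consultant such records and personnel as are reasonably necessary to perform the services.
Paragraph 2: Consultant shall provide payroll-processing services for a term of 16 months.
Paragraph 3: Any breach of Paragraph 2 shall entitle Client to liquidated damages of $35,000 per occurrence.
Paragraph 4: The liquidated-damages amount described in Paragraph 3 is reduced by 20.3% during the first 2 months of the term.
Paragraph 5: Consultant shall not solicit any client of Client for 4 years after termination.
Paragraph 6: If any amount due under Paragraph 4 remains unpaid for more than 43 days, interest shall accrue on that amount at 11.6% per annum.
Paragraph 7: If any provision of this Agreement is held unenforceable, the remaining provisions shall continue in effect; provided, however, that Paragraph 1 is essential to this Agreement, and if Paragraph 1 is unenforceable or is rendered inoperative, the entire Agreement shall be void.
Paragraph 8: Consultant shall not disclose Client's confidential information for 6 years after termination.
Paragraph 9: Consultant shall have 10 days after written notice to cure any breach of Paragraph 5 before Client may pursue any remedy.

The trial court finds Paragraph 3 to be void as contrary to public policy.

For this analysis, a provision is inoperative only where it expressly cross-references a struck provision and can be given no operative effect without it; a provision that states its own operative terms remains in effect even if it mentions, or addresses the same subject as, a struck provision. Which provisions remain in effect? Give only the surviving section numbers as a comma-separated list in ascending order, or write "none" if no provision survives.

1, 2, 5, 7, 8, 9

Paragraph 3 is struck. The whole of Paragraph 4 is the introductory reduction to the liquidated-damages amount, defined by reference to Paragraph 3, so Paragraph 4 cannot stand once Paragraph 3 is removed. Paragraph 6 has no operative effect of its own apart from Paragraph 4 and is therefore inoperative. Paragraph 7 makes Paragraph 1 an essential term, but Paragraph 1 is unaffected, so the severability proviso in Paragraph 7 preserves the remaining provisions. That leaves Paragraph 1, Paragraph 2, Paragraph 5, Paragraph 7, Paragraph 8, and Paragraph 9 in effect.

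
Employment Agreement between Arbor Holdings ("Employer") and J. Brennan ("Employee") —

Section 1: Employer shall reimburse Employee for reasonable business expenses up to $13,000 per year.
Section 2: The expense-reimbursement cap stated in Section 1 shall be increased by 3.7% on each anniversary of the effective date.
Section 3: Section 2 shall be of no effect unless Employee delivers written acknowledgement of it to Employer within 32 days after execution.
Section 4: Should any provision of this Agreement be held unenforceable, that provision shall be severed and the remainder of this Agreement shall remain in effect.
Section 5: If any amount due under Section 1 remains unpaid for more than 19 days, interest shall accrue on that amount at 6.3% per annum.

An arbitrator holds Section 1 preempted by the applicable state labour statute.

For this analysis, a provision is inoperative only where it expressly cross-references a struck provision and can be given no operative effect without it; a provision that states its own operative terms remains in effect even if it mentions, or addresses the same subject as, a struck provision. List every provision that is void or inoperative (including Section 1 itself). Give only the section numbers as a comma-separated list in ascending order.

Section 1 is struck. Section 2 operates only by reference to Section 1, so it falls with Section 1. Section 5 does nothing except set the default interest on the expense-reimbursement cap by reference to Section 1; with Section 1 gone it has no independent effect and is inoperative. Section 3 operates only by reference to Section 2, so it falls with Section 2. Under the severability clause in Section 4, the remaining provisions continue in force. Only Section 4 remains in effect.

1, 2, 3, 5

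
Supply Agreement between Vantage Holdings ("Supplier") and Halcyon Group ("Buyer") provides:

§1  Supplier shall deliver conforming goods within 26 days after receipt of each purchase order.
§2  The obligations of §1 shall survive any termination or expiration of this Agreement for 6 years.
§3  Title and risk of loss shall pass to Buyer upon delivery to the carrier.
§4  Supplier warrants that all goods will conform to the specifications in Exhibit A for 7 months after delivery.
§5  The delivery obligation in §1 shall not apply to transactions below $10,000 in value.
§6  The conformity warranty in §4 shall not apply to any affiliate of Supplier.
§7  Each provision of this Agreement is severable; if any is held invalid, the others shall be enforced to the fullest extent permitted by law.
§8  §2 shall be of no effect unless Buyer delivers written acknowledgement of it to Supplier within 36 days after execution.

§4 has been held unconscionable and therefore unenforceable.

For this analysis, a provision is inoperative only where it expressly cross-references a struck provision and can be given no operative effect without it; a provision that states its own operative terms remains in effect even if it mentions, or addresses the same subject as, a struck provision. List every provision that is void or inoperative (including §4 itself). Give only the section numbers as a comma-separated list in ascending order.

§4 is struck. The whole of §6 is the carve-out from the conformity warranty, defined by reference to §4, so §6 cannot stand once §4 is removed. §7 is a severability clause and preserves every provision that can still be given independent effect. That leaves §1, §2, §3, §5, §7, and §8 in effect.

4, 6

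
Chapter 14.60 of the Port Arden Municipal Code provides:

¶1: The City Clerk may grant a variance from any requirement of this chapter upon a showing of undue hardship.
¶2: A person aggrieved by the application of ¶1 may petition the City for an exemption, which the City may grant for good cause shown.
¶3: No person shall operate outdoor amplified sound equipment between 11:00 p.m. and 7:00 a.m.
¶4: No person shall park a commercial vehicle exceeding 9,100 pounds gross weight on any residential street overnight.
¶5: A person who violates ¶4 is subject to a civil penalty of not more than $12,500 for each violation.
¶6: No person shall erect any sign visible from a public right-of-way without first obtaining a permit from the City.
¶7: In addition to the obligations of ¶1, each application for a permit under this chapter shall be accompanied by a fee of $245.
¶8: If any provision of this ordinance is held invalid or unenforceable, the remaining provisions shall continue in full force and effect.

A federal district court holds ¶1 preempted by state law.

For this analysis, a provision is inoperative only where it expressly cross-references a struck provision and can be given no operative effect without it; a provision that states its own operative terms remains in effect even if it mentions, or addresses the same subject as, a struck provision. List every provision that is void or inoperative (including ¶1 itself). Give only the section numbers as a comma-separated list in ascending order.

1, 2

¶1 is struck. ¶2 has no operative effect of its own apart from ¶1 and is therefore inoperative. Although ¶7 refers to ¶1, its operative terms do not depend on ¶1, so it remains in effect. Under the severability clause in ¶8, the remaining provisions continue in force. ¶3, ¶4, ¶5, ¶6, ¶7, and ¶8 remain in effect.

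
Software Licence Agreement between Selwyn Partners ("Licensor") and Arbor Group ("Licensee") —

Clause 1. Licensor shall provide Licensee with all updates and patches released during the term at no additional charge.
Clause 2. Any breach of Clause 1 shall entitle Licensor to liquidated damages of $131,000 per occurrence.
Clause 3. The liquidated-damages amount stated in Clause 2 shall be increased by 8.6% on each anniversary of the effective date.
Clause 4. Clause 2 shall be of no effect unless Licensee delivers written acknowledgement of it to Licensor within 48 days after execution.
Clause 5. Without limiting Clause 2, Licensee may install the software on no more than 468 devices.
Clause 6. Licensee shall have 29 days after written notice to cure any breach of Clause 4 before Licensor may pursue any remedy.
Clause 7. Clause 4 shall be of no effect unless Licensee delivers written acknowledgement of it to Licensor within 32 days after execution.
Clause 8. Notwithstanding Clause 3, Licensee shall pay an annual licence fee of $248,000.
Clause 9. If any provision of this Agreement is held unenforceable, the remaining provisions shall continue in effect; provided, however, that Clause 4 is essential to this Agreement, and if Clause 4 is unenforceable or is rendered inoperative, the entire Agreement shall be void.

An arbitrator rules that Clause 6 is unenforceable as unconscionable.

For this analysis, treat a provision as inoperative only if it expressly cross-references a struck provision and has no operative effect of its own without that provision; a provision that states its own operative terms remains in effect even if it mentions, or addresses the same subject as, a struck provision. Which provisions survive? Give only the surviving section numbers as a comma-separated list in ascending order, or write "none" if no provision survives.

1, 2, 3, 4, 5, 7, 8, 9

Clause 6 is struck. Nothing else in the Agreement is defined by reference to Clause 6. Clause 9 makes Clause 4 an essential term, but Clause 4 is unaffected, so the severability proviso in Clause 9 preserves the remaining provisions. The provisions still in force are Clause 1, Clause 2, Clause 3, Clause 4, Clause 5, Clause 7, Clause 8, and Clause 9.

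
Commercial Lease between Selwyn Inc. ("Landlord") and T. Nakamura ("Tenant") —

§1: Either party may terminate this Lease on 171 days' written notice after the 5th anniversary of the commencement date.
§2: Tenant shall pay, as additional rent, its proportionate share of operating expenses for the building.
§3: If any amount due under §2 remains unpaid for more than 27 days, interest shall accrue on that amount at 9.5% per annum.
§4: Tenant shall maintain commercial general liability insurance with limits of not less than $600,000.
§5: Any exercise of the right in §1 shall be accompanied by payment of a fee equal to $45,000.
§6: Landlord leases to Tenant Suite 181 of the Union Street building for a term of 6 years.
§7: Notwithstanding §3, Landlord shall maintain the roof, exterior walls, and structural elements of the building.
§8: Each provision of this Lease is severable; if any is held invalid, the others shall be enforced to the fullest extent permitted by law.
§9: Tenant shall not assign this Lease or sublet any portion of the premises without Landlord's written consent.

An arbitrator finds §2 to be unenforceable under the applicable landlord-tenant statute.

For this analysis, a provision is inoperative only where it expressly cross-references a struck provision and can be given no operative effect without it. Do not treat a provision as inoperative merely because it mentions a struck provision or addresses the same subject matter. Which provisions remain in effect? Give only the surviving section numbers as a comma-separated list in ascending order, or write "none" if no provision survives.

1, 4, 5, 6, 7, 8, 9

§2 is struck. §3 has no operative effect of its own apart from §2 and is therefore inoperative. §7 mentions §3 but its own obligation stands independently of §3, so §7 is not affected. §8 is a severability clause and preserves every provision that can still be given independent effect. The provisions still in force are §1, §4, §5, §6, §7, §8, and §9.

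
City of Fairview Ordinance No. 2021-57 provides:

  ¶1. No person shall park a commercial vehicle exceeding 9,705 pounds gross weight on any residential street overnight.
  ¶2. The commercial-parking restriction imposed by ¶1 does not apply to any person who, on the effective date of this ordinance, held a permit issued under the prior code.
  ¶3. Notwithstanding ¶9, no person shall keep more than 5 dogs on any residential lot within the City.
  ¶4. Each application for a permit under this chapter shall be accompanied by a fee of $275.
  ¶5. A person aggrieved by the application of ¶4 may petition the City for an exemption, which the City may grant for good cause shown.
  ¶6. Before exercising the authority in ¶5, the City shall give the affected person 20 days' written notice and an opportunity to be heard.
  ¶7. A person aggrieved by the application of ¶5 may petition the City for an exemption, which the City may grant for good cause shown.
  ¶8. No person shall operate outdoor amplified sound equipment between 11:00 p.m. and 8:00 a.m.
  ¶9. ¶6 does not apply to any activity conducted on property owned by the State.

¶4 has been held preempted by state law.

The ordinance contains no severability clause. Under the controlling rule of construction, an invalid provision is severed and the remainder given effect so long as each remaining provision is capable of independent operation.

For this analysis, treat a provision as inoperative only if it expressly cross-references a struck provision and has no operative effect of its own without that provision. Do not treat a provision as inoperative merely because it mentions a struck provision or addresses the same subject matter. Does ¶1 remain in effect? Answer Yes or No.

¶4 is struck. ¶5 merely fixes the exemption procedure for ¶4; with ¶4 gone it has nothing to operate on and falls away. ¶6 merely fixes the notice-and-hearing requirement for ¶5; with ¶5 gone it has nothing to operate on and falls away. ¶7 merely fixes the exemption procedure for ¶5; with ¶5 gone it has nothing to operate on and falls away. ¶9 operates only by reference to ¶6, so it falls with ¶6. Although ¶3 refers to ¶9, its operative terms do not depend on ¶9, so it remains in effect. With no severability clause, the stated default rule severs what cannot stand and enforces each remaining provision that can operate on its own. ¶1, ¶2, ¶3, and ¶8 remain in effect. ¶1 is among the surviving provisions, so the answer is yes.

Yes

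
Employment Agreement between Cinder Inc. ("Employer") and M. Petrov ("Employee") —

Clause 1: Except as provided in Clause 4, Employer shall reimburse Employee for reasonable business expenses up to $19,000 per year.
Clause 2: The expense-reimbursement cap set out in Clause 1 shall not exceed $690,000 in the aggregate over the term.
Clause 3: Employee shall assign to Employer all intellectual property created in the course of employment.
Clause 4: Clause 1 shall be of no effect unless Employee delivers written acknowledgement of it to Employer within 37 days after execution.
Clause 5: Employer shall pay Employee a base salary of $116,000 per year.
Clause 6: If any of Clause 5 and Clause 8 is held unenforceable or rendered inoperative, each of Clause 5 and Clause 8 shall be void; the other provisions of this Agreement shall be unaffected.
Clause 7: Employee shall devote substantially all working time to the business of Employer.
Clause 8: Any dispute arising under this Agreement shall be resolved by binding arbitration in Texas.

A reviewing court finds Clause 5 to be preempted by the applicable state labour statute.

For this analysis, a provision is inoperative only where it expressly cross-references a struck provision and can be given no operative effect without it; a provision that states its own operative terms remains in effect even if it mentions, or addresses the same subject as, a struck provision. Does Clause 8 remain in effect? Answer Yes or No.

No

Clause 5 is struck. Nothing else in the Agreement is defined by reference to Clause 5. Clause 6 declares Clause 5 and Clause 8 mutually dependent; since one of them has fallen, all of them are of no effect. That brings down Clause 8 as well. The remainder continues in force under Clause 6. That leaves Clause 1, Clause 2, Clause 3, Clause 4, Clause 6, and Clause 7 in effect. Clause 8 is among the inoperative provisions, so the answer is no.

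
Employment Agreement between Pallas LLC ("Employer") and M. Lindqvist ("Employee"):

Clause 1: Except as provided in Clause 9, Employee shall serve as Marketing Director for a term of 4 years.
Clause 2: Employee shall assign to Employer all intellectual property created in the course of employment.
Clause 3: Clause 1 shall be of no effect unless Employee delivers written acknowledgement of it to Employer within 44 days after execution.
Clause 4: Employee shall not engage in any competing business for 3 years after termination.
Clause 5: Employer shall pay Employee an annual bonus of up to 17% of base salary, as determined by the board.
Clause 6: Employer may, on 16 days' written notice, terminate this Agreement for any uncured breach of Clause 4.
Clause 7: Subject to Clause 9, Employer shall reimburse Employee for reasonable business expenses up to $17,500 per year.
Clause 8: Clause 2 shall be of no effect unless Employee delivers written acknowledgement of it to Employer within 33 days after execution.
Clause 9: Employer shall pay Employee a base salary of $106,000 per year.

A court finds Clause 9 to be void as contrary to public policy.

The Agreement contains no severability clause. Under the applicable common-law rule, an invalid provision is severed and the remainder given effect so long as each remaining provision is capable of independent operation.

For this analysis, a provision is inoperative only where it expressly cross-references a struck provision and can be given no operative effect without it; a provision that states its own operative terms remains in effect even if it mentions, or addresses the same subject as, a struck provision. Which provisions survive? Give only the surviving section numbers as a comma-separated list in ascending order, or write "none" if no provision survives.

Clause 9 is struck. Although Clause 7 refers to Clause 9, its operative terms do not depend on Clause 9, so it remains in effect. Clause 1 mentions Clause 9 but its own obligation stands independently of Clause 9, so Clause 1 is not affected. Nothing else in the Agreement is defined by reference to Clause 9. With no severability clause, the stated default rule severs what cannot stand and enforces each remaining provision that can operate on its own. Clause 1, Clause 2, Clause 3, Clause 4, Clause 5, Clause 6, Clause 7, and Clause 8 remain in effect.

1, 2, 3, 4, 5, 6, 7, 8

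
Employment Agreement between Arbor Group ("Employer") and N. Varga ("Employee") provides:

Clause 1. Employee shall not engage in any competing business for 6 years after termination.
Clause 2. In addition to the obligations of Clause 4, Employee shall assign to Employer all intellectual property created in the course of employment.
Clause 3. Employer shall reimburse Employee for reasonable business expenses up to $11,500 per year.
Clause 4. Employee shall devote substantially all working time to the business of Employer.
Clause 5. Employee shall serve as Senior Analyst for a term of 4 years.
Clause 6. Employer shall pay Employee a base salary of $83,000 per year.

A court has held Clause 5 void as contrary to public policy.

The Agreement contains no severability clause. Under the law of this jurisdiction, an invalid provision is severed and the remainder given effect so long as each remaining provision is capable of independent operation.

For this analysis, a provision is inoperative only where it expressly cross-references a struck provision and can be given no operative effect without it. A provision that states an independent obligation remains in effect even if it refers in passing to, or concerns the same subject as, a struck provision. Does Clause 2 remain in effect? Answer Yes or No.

Clause 5 is struck. Nothing else in the Agreement is defined by reference to Clause 5. With no severability clause, the stated default rule severs what cannot stand and enforces each remaining provision that can operate on its own. That leaves Clause 1, Clause 2, Clause 3, Clause 4, and Clause 6 in effect. Clause 2 is among the surviving provisions, so the answer is yes.

Yes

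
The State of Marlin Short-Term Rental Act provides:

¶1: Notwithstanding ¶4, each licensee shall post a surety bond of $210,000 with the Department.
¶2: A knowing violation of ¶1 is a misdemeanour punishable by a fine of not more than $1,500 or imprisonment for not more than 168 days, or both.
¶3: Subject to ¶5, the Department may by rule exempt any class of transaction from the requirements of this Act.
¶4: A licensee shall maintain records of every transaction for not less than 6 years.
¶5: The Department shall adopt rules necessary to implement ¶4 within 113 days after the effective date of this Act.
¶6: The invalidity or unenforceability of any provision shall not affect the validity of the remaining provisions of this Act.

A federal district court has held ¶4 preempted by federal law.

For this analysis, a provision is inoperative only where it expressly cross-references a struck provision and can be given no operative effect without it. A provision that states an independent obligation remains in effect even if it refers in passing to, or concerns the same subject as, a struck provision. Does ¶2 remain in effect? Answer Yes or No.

Yes

¶4 is struck. ¶5 operates only by reference to ¶4, so it falls with ¶4. Although ¶3 refers to ¶5, its operative terms do not depend on ¶5, so it remains in effect. ¶1 mentions ¶4 but its own obligation stands independently of ¶4, so ¶1 is not affected. Under the severability clause in ¶6, the remaining provisions continue in force. That leaves ¶1, ¶2, ¶3, and ¶6 in effect. ¶2 is among the surviving provisions, so the answer is yes.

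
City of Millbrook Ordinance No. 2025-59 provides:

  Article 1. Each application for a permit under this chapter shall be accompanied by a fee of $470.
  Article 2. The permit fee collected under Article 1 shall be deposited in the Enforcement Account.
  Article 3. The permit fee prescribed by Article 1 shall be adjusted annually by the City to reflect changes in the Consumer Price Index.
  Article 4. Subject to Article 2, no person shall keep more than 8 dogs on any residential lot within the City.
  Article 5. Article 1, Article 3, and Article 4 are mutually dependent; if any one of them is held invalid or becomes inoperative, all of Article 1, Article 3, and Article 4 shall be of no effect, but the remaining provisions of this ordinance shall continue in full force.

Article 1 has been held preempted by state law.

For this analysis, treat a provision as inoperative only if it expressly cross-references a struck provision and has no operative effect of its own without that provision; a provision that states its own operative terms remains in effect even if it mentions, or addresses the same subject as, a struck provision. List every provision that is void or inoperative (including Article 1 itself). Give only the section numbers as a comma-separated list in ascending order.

Article 1 is struck. Article 2 operates only by reference to Article 1, so it falls with Article 1. The whole of Article 3 is the indexation of the permit fee, defined by reference to Article 1, so Article 3 cannot stand once Article 1 is removed. Article 5 declares Article 1, Article 3, and Article 4 mutually dependent; since one of them has fallen, all of them are of no effect. That brings down Article 4 as well. The remainder continues in force under Article 5. Only Article 5 remains in effect.

1, 2, 3, 4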